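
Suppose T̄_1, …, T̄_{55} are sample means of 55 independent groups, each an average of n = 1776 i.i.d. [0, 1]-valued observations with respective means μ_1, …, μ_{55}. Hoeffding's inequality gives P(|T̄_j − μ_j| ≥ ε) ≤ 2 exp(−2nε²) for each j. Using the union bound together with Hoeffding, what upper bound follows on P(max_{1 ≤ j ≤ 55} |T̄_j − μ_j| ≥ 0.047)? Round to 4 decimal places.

Per-experiment Hoeffding bound: 2·exp(−2·1776·0.047²) = 2·exp(−7.84637) = 0.00078234.
Union bound over 55 events: 55·0.00078234 = 0.04303.

0.0430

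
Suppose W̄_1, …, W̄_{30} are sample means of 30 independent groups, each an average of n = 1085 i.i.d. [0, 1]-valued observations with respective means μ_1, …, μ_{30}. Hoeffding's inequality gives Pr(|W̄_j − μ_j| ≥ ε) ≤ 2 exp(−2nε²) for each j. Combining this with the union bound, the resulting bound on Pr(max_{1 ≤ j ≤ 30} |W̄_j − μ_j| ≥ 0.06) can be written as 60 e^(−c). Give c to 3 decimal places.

7.812

Union bound over the 30 events: Pr(max_{1 ≤ j ≤ 30} |W̄_j − μ_j| ≥ 0.06) ≤ 30·2·exp(−2nε²) = 60 exp(−2·1085·0.06²).
So c = 2·1085·0.06² = 7.8120.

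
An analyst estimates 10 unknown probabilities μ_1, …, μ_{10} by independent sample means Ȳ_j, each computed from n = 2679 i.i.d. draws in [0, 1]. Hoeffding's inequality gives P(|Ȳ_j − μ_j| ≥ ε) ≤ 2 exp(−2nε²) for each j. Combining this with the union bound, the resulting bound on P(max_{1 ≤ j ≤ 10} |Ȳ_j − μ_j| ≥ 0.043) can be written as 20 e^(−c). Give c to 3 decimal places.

9.907

Union bound over the 10 events: P(max_{1 ≤ j ≤ 10} |Ȳ_j − μ_j| ≥ 0.043) ≤ 10·2·exp(−2nε²) = 20 exp(−2·2679·0.043²).
So c = 2·2679·0.043² = 9.9069.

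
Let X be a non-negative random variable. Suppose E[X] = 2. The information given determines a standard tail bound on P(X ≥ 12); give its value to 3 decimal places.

Only the mean of a non-negative variable is known, so Markov's inequality is the applicable tail bound.
Markov's inequality: for a non-negative random variable, P(X ≥ a) ≤ E[X]/a.
Here E[X] = 2 and a = 12, so the bound is 2/12 = 0.1667.

0.167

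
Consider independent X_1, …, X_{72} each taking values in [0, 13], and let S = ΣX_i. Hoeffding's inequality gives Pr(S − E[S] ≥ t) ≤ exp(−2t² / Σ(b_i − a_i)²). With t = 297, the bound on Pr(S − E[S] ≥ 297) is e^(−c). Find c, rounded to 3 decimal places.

Σ(b_i − a_i)² = 72·(13)² = 12168.
c = 2t²/12168 = 2·297²/12168 = 14.4985.

14.499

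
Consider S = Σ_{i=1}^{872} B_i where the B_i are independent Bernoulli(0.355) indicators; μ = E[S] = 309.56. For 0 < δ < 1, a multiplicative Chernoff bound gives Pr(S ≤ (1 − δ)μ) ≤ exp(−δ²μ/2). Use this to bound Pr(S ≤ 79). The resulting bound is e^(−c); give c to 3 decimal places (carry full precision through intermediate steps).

Write 79 = (1 − δ)μ, so δ = 1 − 79/309.56 = 0.7447991…
Then the exponent is δ²μ/2 = (μ − 79)²/(2μ) = 85.860437.

85.860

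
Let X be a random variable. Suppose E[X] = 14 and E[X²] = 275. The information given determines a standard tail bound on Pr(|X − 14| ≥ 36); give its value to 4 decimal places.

0.0610

The first two moments determine the variance, so Chebyshev's inequality is the sharpest standard bound available.
Var(X) = E[X²] − (E[X])² = 275 − 196 = 79.
Chebyshev's inequality: Pr(|X − μ| ≥ t) ≤ Var(X)/t² = 79/1296 = 0.0610.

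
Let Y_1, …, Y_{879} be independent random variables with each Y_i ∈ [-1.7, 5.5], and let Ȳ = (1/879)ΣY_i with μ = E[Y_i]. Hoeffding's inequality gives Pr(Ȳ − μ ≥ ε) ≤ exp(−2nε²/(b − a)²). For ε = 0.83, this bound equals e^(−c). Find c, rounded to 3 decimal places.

23.362

c = 2nε²/(b − a)² = 2·879·0.83² / 7.2² = 23.3620.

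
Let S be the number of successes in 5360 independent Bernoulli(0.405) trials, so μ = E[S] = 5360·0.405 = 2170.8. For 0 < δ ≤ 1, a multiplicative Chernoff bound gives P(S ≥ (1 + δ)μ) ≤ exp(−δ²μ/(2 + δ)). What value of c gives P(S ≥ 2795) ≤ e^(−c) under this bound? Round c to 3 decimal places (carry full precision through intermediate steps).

Write 2795 = (1 + δ)μ, so δ = 2795/2170.8 − 1 = 0.2875438…
Then the exponent is δ²μ/(2 + δ) = (2795 − μ)² / (μ·(2 + δ)) = 78.461807.

78.462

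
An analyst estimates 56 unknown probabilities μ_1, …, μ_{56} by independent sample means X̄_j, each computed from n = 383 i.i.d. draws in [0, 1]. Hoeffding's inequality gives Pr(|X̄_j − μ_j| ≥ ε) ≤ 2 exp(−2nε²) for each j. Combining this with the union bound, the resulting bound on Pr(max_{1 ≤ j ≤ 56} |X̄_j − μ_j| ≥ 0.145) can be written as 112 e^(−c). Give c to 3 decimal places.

16.105

Union bound over the 56 events: Pr(max_{1 ≤ j ≤ 56} |X̄_j − μ_j| ≥ 0.145) ≤ 56·2·exp(−2nε²) = 112 exp(−2·383·0.145²).
So c = 2·383·0.145² = 16.1051.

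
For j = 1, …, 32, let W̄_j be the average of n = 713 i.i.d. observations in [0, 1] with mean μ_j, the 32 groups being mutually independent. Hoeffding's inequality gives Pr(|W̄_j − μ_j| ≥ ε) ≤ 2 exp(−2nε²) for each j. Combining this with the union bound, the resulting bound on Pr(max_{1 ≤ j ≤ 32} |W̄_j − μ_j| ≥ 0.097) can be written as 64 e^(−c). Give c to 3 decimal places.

13.417

Union bound over the 32 events: Pr(max_{1 ≤ j ≤ 32} |W̄_j − μ_j| ≥ 0.097) ≤ 32·2·exp(−2nε²) = 64 exp(−2·713·0.097²).
So c = 2·713·0.097² = 13.4172.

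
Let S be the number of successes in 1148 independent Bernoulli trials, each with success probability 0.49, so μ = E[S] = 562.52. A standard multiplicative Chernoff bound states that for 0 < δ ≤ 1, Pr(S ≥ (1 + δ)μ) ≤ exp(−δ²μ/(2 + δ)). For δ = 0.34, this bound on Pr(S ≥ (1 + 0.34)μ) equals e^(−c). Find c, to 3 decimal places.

c = δ²μ/(2 + δ) = 0.34²·562.52/(2 + 0.34) = 27.7894.

27.789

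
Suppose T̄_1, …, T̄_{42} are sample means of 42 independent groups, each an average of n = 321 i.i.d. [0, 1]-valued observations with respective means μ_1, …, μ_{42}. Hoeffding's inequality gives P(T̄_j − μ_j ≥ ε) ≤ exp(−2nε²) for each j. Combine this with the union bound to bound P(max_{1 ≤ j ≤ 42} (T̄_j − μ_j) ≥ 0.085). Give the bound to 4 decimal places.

0.4063

Per-experiment Hoeffding bound: exp(−2·321·0.085²) = exp(−4.63845) = 0.0096727.
Union bound over 42 events: 42·0.0096727 = 0.40625.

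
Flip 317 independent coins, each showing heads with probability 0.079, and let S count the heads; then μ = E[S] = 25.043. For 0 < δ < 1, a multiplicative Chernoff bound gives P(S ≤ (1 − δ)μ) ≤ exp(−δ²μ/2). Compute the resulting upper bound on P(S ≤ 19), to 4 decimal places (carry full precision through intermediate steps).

Write 19 = (1 − δ)μ, so δ = 1 − 19/25.043 = 0.241305…
Then the exponent is δ²μ/2 = (μ − 19)²/(2μ) = 0.729103.
Bound = exp(−0.729103) = 0.48234.

0.4823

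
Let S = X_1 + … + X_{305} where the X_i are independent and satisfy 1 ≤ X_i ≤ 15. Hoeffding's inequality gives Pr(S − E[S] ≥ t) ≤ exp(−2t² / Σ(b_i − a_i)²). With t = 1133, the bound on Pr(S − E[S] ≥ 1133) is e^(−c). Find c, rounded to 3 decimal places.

42.947

Σ(b_i − a_i)² = 305·(14)² = 59780.
c = 2t²/59780 = 2·1133²/59780 = 42.9471.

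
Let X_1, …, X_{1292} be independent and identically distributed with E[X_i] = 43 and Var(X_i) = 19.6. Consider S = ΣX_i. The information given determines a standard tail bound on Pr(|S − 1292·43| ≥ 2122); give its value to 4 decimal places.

0.0056

With mean and variance of each term known, Chebyshev's inequality bounds the deviation of the sum (or sample mean).
Var(S) = n·Var(X_i) = 1292·19.6 = 25323.2.
Chebyshev: Pr(|S − 1292·43| ≥ 2122) ≤ Var(S)/2122² = 25323.2/4502884 = 0.0056.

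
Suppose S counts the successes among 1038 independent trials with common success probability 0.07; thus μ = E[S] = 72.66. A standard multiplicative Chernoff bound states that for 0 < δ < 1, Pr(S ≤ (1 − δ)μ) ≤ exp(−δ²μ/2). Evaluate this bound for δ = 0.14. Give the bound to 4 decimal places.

Exponent = δ²μ/2 = 0.14²·72.66/2 = 0.7121.
Bound = exp(−0.7121) = 0.49063.

0.4906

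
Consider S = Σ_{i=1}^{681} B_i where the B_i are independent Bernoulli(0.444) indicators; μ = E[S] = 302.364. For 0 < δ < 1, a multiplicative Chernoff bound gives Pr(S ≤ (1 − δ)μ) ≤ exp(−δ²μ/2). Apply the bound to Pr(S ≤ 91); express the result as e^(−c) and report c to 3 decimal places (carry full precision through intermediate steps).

73.876

Write 91 = (1 − δ)μ, so δ = 1 − 91/302.364 = 0.6990382…
Then the exponent is δ²μ/2 = (μ − 91)²/(2μ) = 73.875760.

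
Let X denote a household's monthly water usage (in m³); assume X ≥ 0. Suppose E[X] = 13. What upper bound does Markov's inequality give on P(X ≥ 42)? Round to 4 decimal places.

Markov's inequality: for a non-negative random variable, P(X ≥ a) ≤ E[X]/a.
Here E[X] = 13 and a = 42, so the bound is 13/42 = 0.3095.

0.3095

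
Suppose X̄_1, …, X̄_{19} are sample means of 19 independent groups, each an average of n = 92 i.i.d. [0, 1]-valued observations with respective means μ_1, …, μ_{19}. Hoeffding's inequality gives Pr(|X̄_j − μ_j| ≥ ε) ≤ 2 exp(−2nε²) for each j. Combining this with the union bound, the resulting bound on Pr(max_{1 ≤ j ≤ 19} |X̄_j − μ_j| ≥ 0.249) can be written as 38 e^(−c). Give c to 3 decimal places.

11.408

Union bound over the 19 events: Pr(max_{1 ≤ j ≤ 19} |X̄_j − μ_j| ≥ 0.249) ≤ 19·2·exp(−2nε²) = 38 exp(−2·92·0.249²).
So c = 2·92·0.249² = 11.4082.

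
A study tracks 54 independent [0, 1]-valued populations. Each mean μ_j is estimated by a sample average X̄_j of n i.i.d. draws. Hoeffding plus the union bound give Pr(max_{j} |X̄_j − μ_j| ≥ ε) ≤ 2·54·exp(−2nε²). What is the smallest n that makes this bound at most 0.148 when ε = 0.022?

Need 2·54·exp(−2nε²) ≤ 0.148, i.e. exp(−2nε²) ≤ 0.148/108.
So 2nε² ≥ ln(108/0.148) = 6.592674.
Hence n ≥ 6.592674/(2·0.022²) = 6810.614.
The smallest integer n is 6811.

6811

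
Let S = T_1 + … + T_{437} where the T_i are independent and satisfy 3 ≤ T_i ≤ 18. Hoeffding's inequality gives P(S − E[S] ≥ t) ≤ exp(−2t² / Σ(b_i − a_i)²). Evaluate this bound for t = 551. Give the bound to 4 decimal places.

Σ(b_i − a_i)² = 437·(15)² = 98325.
Exponent = 2·551²/98325 = 6.1755.
Bound = exp(−6.1755) = 0.00208.

0.0021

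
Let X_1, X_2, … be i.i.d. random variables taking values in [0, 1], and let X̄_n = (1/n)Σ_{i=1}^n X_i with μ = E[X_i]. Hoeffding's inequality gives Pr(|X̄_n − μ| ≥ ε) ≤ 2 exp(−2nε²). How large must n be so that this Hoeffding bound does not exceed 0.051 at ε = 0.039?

1207

Require 2·exp(−2nε²) ≤ 0.051, i.e. 2nε² ≥ ln(2/0.051) = 3.669077.
So n ≥ 3.669077 / (2·0.039²) = 1206.140.
The smallest integer n is 1207.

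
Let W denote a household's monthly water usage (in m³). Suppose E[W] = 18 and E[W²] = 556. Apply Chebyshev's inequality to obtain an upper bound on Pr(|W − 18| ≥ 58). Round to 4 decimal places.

Var(W) = E[W²] − (E[W])² = 556 − 324 = 232.
Chebyshev's inequality: Pr(|W − μ| ≥ t) ≤ Var(W)/t² = 232/3364 = 0.0690.

0.0690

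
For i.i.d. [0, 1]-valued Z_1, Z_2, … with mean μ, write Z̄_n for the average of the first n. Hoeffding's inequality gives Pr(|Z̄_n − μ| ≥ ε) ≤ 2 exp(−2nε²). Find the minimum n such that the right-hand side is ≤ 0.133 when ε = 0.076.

235

Require 2·exp(−2nε²) ≤ 0.133, i.e. 2nε² ≥ ln(2/0.133) = 2.710553.
So n ≥ 2.710553 / (2·0.076²) = 234.639.
The smallest integer n is 235.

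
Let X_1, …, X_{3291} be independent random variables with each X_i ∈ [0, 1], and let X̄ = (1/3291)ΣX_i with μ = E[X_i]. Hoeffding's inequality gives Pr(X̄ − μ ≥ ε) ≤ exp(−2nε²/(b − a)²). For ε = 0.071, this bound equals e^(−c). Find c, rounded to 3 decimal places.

c = 2nε²/(b − a)² = 2·3291·0.071² / 1² = 33.1799.

33.180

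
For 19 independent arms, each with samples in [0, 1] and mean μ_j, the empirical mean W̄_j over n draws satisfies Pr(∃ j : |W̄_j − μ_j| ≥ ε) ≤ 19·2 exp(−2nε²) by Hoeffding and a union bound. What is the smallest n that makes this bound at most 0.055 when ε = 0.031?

3402

Need 2·19·exp(−2nε²) ≤ 0.055, i.e. exp(−2nε²) ≤ 0.055/38.
So 2nε² ≥ ln(38/0.055) = 6.538008.
Hence n ≥ 6.538008/(2·0.031²) = 3401.669.
The smallest integer n is 3402.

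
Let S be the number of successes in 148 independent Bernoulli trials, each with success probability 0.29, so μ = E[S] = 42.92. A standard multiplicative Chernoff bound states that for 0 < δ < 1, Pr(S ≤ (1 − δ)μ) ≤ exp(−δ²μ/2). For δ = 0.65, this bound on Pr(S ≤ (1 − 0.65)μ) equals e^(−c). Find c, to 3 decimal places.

9.067

c = δ²μ/2 = 0.65²·42.92/2 = 9.0669.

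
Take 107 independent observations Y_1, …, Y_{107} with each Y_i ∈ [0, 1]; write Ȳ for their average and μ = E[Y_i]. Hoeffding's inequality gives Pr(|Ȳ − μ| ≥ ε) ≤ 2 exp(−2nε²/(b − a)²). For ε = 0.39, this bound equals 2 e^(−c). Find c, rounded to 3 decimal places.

32.549

c = 2nε²/(b − a)² = 2·107·0.39² / 1² = 32.5494.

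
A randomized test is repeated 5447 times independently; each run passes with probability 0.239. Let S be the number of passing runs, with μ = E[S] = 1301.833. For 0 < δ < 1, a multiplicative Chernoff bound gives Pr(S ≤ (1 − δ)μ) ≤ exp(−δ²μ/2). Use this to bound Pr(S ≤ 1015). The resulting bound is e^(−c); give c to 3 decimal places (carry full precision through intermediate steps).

Write 1015 = (1 − δ)μ, so δ = 1 − 1015/1301.833 = 0.2203301…
Then the exponent is δ²μ/2 = (μ − 1015)²/(2μ) = 31.598972.

31.599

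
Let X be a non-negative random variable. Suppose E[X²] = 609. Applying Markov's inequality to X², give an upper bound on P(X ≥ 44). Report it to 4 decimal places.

Since X ≥ 0, the event {X ≥ 44} is the same as {X² ≥ 1936}.
Markov's inequality applied to X² gives P(X² ≥ 1936) ≤ E[X²]/1936 = 609/1936 = 0.3146.

0.3146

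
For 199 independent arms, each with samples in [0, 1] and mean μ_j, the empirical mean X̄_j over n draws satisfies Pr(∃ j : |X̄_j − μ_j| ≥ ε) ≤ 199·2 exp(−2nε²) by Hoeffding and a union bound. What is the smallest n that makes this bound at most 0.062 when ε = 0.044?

Need 2·199·exp(−2nε²) ≤ 0.062, i.e. exp(−2nε²) ≤ 0.062/398.
So 2nε² ≥ ln(398/0.062) = 8.767073.
Hence n ≥ 8.767073/(2·0.044²) = 2264.223.
The smallest integer n is 2265.

2265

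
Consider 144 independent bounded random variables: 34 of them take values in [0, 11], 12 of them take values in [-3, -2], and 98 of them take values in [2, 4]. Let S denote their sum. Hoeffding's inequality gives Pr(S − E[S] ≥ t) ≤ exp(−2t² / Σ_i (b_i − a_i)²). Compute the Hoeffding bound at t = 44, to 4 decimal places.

Σ(b_i − a_i)² = 34·11² + 12·1² + 98·2² = 4518.
Exponent = 2·44² / 4518 = 0.85702.
Bound = exp(−0.85702) = 0.42443.

0.4244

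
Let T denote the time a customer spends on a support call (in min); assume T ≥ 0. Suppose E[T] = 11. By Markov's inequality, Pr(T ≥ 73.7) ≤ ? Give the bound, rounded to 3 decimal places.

Markov's inequality: for a non-negative random variable, Pr(T ≥ a) ≤ E[T]/a.
Here E[T] = 11 and a = 73.7, so the bound is 11/73.7 = 0.1493.

0.149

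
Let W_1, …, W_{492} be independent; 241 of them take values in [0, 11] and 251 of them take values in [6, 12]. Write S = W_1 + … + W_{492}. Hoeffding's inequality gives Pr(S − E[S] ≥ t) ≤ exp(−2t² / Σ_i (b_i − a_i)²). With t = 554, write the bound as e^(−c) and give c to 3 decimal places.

16.070

Σ(b_i − a_i)² = 241·11² + 251·6² = 38197.
c = 2t² / 38197 = 2·554² / 38197 = 16.0702.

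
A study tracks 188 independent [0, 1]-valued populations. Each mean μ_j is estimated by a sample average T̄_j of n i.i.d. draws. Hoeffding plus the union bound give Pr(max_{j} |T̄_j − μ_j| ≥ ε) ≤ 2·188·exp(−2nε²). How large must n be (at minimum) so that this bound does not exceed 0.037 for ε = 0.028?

5885

Need 2·188·exp(−2nε²) ≤ 0.037, i.e. exp(−2nε²) ≤ 0.037/376.
So 2nε² ≥ ln(376/0.037) = 9.226427.
Hence n ≥ 9.226427/(2·0.028²) = 5884.201.
The smallest integer n is 5885.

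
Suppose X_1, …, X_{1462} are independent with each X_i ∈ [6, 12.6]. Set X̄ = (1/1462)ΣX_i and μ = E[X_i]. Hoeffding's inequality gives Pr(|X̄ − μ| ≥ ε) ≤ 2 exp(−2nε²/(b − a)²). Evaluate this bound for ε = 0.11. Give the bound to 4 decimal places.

Exponent: 2nε²/(b − a)² = 2·1462·0.11² / 6.6² = 0.81222.
Bound = 2·exp(−0.81222) = 0.88774.

0.8877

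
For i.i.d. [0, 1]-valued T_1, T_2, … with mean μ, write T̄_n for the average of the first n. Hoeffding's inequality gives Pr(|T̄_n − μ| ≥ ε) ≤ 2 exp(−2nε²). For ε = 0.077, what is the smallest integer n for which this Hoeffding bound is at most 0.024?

Require 2·exp(−2nε²) ≤ 0.024, i.e. 2nε² ≥ ln(2/0.024) = 4.422849.
So n ≥ 4.422849 / (2·0.077²) = 372.984.
The smallest integer n is 373.

373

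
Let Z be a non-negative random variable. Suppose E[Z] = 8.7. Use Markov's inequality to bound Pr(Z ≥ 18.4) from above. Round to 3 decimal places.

0.473

Markov's inequality: for a non-negative random variable, Pr(Z ≥ a) ≤ E[Z]/a.
Here E[Z] = 8.7 and a = 18.4, so the bound is 8.7/18.4 = 0.4728.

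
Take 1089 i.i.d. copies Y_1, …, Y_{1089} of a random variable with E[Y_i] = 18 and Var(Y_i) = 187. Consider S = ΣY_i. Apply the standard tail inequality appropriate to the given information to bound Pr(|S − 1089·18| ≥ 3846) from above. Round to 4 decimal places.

With mean and variance of each term known, Chebyshev's inequality bounds the deviation of the sum (or sample mean).
Var(S) = n·Var(Y_i) = 1089·187 = 203643.
Chebyshev: Pr(|S − 1089·18| ≥ 3846) ≤ Var(S)/3846² = 203643/14791716 = 0.0138.

0.0138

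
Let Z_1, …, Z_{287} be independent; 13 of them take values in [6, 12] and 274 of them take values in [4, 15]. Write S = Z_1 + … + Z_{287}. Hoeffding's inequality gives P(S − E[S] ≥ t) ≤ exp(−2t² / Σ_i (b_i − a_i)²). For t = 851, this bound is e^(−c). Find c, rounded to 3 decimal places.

Σ(b_i − a_i)² = 13·6² + 274·11² = 33622.
c = 2t² / 33622 = 2·851² / 33622 = 43.0790.

43.079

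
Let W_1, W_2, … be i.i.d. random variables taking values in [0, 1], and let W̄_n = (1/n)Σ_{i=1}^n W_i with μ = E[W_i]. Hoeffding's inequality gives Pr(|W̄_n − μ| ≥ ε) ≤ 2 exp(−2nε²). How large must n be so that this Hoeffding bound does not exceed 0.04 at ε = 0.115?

Require 2·exp(−2nε²) ≤ 0.04, i.e. 2nε² ≥ ln(2/0.04) = 3.912023.
So n ≥ 3.912023 / (2·0.115²) = 147.903.
The smallest integer n is 148.

148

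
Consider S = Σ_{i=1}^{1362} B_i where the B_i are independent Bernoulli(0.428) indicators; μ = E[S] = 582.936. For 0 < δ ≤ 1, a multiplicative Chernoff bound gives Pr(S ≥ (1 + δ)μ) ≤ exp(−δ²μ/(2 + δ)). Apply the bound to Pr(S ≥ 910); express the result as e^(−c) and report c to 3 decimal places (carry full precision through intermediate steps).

Write 910 = (1 + δ)μ, so δ = 910/582.936 − 1 = 0.5610633…
Then the exponent is δ²μ/(2 + δ) = (910 − μ)² / (μ·(2 + δ)) = 71.651337.

71.651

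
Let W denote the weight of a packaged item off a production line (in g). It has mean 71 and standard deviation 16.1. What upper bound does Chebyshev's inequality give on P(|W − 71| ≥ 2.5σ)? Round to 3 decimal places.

Chebyshev: P(|W − μ| ≥ t) ≤ Var(W)/t².
Var(W) = σ² = 16.1² = 259.21.
t = 2.5·16.1 = 40.25.
Bound = 259.21 / 1620.0625 = 0.1600.

0.160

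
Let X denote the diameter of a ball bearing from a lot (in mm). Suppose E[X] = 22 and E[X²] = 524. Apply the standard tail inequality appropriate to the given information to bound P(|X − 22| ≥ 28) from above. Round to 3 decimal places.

The first two moments determine the variance, so Chebyshev's inequality is the sharpest standard bound available.
Var(X) = E[X²] − (E[X])² = 524 − 484 = 40.
Chebyshev's inequality: P(|X − μ| ≥ t) ≤ Var(X)/t² = 40/784 = 0.0510.

0.051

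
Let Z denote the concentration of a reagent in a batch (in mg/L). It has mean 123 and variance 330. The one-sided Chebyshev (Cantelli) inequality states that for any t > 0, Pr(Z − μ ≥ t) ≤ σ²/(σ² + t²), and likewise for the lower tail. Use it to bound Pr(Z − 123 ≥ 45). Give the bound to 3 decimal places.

Here σ² = 330 and t = 45, so σ² + t² = 2355.
Cantelli's bound: 330/2355 = 0.1401.

0.140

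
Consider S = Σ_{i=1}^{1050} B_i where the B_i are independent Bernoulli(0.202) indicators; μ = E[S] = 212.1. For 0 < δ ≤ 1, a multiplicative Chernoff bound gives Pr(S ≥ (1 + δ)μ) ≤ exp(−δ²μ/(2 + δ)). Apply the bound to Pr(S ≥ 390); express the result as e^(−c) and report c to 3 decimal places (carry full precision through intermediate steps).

52.563

Write 390 = (1 + δ)μ, so δ = 390/212.1 − 1 = 0.8387553…
Then the exponent is δ²μ/(2 + δ) = (390 − μ)² / (μ·(2 + δ)) = 52.563378.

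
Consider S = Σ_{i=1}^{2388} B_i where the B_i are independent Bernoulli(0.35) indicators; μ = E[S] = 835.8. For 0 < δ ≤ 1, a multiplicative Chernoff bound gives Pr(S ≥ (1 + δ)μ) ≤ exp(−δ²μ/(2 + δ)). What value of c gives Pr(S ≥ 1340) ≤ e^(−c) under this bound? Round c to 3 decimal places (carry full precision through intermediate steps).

116.839

Write 1340 = (1 + δ)μ, so δ = 1340/835.8 − 1 = 0.6032544…
Then the exponent is δ²μ/(2 + δ) = (1340 − μ)² / (μ·(2 + δ)) = 116.838698.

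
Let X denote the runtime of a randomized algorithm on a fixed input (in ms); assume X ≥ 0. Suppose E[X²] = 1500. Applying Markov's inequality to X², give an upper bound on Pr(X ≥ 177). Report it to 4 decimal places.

Since X ≥ 0, the event {X ≥ 177} is the same as {X² ≥ 31329}.
Markov's inequality applied to X² gives Pr(X² ≥ 31329) ≤ E[X²]/31329 = 1500/31329 = 0.0479.

0.0479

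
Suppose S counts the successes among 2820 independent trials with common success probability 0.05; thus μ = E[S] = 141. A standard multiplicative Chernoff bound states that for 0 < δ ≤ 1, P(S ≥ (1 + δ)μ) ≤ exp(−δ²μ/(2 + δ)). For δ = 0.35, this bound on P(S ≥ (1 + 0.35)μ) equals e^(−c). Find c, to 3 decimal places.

7.350

c = δ²μ/(2 + δ) = 0.35²·141/(2 + 0.35) = 7.3500.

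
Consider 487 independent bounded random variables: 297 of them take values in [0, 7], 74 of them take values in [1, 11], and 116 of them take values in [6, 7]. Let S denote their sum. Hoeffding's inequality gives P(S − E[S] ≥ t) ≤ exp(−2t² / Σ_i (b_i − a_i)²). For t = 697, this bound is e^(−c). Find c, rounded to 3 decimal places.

Σ(b_i − a_i)² = 297·7² + 74·10² + 116·1² = 22069.
c = 2t² / 22069 = 2·697² / 22069 = 44.0264.

44.026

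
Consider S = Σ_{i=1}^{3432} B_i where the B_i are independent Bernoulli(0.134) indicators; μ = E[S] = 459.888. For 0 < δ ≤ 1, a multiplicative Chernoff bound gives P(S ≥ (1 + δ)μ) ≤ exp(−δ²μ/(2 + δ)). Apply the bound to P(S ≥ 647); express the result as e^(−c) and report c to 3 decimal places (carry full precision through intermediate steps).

Write 647 = (1 + δ)μ, so δ = 647/459.888 − 1 = 0.4068643…
Then the exponent is δ²μ/(2 + δ) = (647 − μ)² / (μ·(2 + δ)) = 31.630030.

31.630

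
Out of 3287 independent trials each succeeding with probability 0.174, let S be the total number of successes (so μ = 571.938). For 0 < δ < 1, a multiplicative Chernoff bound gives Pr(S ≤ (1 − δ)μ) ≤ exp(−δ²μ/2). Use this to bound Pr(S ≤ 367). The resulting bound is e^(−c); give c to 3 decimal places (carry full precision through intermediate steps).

Write 367 = (1 − δ)μ, so δ = 1 − 367/571.938 = 0.3583221…
Then the exponent is δ²μ/2 = (μ − 367)²/(2μ) = 36.716903.

36.717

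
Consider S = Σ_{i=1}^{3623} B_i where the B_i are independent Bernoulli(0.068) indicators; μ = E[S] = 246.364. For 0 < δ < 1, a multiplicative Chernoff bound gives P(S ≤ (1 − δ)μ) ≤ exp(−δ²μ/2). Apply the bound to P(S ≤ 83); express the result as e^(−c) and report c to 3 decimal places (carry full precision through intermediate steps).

54.163

Write 83 = (1 − δ)μ, so δ = 1 − 83/246.364 = 0.6631001…
Then the exponent is δ²μ/2 = (μ − 83)²/(2μ) = 54.163345.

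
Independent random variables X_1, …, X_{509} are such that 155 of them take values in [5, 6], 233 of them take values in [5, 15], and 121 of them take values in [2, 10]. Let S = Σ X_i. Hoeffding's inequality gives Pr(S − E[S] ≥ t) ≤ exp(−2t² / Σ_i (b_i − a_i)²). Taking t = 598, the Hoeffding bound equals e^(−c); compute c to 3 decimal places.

22.924

Σ(b_i − a_i)² = 155·1² + 233·10² + 121·8² = 31199.
c = 2t² / 31199 = 2·598² / 31199 = 22.9241.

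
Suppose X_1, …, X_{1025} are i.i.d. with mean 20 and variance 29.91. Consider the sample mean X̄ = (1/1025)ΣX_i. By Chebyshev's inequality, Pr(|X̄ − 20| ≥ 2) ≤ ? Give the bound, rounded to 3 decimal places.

0.007

Var(X̄) = Var(X_i)/n = 29.91/1025 = 0.02918.
Chebyshev: Pr(|X̄ − 20| ≥ 2) ≤ Var(X̄)/(2)² = 29.91/(1025·2²) = 0.0073.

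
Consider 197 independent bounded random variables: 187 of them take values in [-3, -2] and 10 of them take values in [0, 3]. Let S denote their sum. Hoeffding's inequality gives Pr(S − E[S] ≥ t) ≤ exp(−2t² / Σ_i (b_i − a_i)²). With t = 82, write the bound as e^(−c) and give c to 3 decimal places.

48.549

Σ(b_i − a_i)² = 187·1² + 10·3² = 277.
c = 2t² / 277 = 2·82² / 277 = 48.5487.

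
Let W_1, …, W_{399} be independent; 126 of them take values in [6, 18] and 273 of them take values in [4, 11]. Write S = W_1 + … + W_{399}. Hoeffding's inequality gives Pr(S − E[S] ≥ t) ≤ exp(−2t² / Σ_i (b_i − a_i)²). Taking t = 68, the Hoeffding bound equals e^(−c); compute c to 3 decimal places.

Σ(b_i − a_i)² = 126·12² + 273·7² = 31521.
c = 2t² / 31521 = 2·68² / 31521 = 0.2934.

0.293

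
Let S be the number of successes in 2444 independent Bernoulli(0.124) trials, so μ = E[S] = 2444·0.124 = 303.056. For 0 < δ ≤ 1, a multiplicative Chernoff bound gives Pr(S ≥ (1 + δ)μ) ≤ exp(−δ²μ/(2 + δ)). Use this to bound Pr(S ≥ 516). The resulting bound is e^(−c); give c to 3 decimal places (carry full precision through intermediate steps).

Write 516 = (1 + δ)μ, so δ = 516/303.056 − 1 = 0.7026556…
Then the exponent is δ²μ/(2 + δ) = (516 − μ)² / (μ·(2 + δ)) = 55.362695.

55.363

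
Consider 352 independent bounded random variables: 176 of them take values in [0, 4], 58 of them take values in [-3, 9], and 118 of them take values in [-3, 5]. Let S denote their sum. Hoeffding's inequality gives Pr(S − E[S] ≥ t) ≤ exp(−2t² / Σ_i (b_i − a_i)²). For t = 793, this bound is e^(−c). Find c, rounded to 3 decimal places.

Σ(b_i − a_i)² = 176·4² + 58·12² + 118·8² = 18720.
c = 2t² / 18720 = 2·793² / 18720 = 67.1847.

67.185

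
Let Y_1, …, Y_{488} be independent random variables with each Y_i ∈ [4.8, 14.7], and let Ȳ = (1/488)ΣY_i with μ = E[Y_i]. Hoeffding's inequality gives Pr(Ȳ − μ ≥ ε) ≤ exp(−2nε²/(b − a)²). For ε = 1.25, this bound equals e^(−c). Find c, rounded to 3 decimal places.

15.560

c = 2nε²/(b − a)² = 2·488·1.25² / 9.9² = 15.5596.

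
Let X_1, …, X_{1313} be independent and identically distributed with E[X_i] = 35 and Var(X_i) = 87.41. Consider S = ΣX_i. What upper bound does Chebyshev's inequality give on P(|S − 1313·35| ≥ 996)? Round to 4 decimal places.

Var(S) = n·Var(X_i) = 1313·87.41 = 114769.33.
Chebyshev: P(|S − 1313·35| ≥ 996) ≤ Var(S)/996² = 114769.33/992016 = 0.1157.

0.1157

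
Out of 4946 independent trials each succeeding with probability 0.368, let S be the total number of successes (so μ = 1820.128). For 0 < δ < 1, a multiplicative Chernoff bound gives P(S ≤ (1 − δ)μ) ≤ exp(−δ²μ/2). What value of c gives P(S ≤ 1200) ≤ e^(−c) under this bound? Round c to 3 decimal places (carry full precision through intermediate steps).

105.641

Write 1200 = (1 − δ)μ, so δ = 1 − 1200/1820.128 = 0.3407057…
Then the exponent is δ²μ/2 = (μ − 1200)²/(2μ) = 105.640575.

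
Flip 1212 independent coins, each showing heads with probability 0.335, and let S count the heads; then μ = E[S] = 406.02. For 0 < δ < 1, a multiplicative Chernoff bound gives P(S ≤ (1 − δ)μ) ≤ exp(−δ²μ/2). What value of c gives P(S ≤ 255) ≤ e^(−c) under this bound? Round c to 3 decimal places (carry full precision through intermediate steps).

28.086

Write 255 = (1 − δ)μ, so δ = 1 − 255/406.02 = 0.3719521…
Then the exponent is δ²μ/2 = (μ − 255)²/(2μ) = 28.086105.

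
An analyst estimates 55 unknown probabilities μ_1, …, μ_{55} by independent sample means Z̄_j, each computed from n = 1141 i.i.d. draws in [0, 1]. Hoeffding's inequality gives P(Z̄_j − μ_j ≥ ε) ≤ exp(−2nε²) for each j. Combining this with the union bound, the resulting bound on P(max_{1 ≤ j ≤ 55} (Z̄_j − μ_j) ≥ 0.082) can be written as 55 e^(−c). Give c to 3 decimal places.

15.344

Union bound over the 55 events: P(max_{1 ≤ j ≤ 55} (Z̄_j − μ_j) ≥ 0.082) ≤ 55·exp(−2nε²) = 55 exp(−2·1141·0.082²).
So c = 2·1141·0.082² = 15.3442.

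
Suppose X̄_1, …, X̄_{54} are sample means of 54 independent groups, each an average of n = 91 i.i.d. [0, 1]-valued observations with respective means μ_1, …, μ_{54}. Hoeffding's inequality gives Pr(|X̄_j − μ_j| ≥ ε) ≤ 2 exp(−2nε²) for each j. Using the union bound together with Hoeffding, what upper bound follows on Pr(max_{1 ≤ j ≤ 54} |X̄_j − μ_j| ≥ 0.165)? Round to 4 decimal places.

0.7612

Per-experiment Hoeffding bound: 2·exp(−2·91·0.165²) = 2·exp(−4.95495) = 0.014097.
Union bound over 54 events: 54·0.014097 = 0.76123.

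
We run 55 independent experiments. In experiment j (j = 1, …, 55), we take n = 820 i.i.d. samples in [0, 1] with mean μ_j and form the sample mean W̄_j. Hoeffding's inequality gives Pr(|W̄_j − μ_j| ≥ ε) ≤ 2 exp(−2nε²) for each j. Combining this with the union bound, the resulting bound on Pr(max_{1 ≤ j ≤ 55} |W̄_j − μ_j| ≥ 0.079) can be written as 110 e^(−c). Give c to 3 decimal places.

10.235

Union bound over the 55 events: Pr(max_{1 ≤ j ≤ 55} |W̄_j − μ_j| ≥ 0.079) ≤ 55·2·exp(−2nε²) = 110 exp(−2·820·0.079²).
So c = 2·820·0.079² = 10.2352.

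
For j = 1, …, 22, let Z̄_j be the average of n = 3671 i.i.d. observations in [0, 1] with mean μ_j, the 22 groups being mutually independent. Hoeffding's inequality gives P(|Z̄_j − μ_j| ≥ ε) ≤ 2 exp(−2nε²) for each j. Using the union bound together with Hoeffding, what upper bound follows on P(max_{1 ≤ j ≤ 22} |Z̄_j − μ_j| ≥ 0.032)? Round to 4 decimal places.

0.0239

Per-experiment Hoeffding bound: 2·exp(−2·3671·0.032²) = 2·exp(−7.51821) = 0.0010862.
Union bound over 22 events: 22·0.0010862 = 0.02390.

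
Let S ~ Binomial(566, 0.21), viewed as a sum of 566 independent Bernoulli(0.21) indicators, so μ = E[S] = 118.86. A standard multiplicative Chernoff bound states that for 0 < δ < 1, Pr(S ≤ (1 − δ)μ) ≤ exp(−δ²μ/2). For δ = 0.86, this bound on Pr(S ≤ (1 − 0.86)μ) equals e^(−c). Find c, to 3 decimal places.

c = δ²μ/2 = 0.86²·118.86/2 = 43.9544.

43.954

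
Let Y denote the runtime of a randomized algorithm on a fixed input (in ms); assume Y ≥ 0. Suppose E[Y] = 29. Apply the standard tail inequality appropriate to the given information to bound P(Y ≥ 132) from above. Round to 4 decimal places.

Only the mean of a non-negative variable is known, so Markov's inequality is the applicable tail bound.
Markov's inequality: for a non-negative random variable, P(Y ≥ a) ≤ E[Y]/a.
Here E[Y] = 29 and a = 132, so the bound is 29/132 = 0.2197.

0.2197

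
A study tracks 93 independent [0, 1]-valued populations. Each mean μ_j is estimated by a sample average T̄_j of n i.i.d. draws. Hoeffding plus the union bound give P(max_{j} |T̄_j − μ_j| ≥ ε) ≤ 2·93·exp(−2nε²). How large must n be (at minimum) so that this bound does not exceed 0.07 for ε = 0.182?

Need 2·93·exp(−2nε²) ≤ 0.07, i.e. exp(−2nε²) ≤ 0.07/186.
So 2nε² ≥ ln(186/0.07) = 7.885007.
Hence n ≥ 7.885007/(2·0.182²) = 119.023.
The smallest integer n is 120.

120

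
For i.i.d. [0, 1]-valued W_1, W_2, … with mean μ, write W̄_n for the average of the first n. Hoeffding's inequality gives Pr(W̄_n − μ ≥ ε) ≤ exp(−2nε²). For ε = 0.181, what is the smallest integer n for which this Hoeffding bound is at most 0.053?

Require exp(−2nε²) ≤ 0.053, i.e. 2nε² ≥ ln(1/0.053) = 2.937463.
So n ≥ 2.937463 / (2·0.181²) = 44.832.
The smallest integer n is 45.

45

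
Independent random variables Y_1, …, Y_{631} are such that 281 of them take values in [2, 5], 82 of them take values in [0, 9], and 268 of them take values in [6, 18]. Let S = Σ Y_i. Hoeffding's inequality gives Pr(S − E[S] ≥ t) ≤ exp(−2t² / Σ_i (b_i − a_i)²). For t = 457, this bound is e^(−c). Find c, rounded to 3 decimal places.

8.745

Σ(b_i − a_i)² = 281·3² + 82·9² + 268·12² = 47763.
c = 2t² / 47763 = 2·457² / 47763 = 8.7452.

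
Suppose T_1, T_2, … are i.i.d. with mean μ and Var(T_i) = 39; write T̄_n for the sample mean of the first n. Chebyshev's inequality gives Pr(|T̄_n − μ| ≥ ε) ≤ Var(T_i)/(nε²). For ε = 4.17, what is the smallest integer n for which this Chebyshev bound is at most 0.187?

12

Require 39/(n·4.17²) ≤ 0.187, i.e. n ≥ 39/(0.187·4.17²) = 11.994.
The smallest integer n is 12.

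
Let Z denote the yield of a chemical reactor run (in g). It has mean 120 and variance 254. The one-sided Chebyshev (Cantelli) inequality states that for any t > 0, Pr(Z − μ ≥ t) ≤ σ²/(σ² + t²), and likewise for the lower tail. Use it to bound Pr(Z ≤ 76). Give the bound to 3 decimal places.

0.116

Here σ² = 254 and t = 44, so σ² + t² = 2190.
Cantelli's bound: 254/2190 = 0.1160.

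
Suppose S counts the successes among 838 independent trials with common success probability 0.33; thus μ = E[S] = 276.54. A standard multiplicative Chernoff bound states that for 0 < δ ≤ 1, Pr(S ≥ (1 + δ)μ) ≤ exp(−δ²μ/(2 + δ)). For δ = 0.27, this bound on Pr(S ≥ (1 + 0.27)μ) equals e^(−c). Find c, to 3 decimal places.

c = δ²μ/(2 + δ) = 0.27²·276.54/(2 + 0.27) = 8.8810.

8.881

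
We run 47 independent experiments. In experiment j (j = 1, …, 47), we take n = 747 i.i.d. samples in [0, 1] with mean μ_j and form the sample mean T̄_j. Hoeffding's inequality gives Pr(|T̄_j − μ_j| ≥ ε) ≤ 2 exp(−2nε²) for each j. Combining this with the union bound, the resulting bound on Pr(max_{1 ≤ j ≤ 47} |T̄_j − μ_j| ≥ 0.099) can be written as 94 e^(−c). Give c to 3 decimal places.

14.643

Union bound over the 47 events: Pr(max_{1 ≤ j ≤ 47} |T̄_j − μ_j| ≥ 0.099) ≤ 47·2·exp(−2nε²) = 94 exp(−2·747·0.099²).
So c = 2·747·0.099² = 14.6427.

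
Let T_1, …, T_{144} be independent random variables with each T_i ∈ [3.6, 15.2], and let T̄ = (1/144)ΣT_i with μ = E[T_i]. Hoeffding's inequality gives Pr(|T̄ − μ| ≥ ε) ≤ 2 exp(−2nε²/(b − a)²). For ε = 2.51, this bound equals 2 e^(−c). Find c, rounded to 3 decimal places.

c = 2nε²/(b − a)² = 2·144·2.51² / 11.6² = 13.4842.

13.484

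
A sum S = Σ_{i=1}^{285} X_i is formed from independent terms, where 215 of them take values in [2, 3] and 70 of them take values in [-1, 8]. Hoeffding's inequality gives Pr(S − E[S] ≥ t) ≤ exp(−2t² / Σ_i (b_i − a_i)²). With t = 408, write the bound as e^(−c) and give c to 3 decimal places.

Σ(b_i − a_i)² = 215·1² + 70·9² = 5885.
c = 2t² / 5885 = 2·408² / 5885 = 56.5723.

56.572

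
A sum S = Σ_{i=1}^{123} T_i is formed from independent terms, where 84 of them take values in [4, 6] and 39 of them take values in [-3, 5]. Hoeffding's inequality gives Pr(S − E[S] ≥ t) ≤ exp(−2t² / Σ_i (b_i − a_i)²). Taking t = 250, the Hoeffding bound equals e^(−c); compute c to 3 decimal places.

44.138

Σ(b_i − a_i)² = 84·2² + 39·8² = 2832.
c = 2t² / 2832 = 2·250² / 2832 = 44.1384.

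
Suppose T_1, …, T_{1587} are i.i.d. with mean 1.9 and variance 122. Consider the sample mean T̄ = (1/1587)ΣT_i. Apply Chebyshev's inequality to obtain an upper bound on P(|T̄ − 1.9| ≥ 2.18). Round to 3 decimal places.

0.016

Var(T̄) = Var(T_i)/n = 122/1587 = 0.076875.
Chebyshev: P(|T̄ − 1.9| ≥ 2.18) ≤ Var(T̄)/(2.18)² = 122/(1587·2.18²) = 0.0162.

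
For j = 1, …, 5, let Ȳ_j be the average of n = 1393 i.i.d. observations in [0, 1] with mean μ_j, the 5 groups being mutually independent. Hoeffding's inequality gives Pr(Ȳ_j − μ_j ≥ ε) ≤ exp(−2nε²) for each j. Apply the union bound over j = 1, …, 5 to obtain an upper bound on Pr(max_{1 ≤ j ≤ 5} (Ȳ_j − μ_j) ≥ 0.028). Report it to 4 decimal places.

0.5628

Per-experiment Hoeffding bound: exp(−2·1393·0.028²) = exp(−2.18422) = 0.11257.
Union bound over 5 events: 5·0.11257 = 0.56283.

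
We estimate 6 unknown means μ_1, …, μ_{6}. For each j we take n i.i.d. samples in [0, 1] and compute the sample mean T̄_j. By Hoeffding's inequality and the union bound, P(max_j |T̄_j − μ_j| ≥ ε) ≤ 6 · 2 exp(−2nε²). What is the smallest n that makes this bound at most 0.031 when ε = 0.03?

Need 2·6·exp(−2nε²) ≤ 0.031, i.e. exp(−2nε²) ≤ 0.031/12.
So 2nε² ≥ ln(12/0.031) = 5.958675.
Hence n ≥ 5.958675/(2·0.03²) = 3310.375.
The smallest integer n is 3311.

3311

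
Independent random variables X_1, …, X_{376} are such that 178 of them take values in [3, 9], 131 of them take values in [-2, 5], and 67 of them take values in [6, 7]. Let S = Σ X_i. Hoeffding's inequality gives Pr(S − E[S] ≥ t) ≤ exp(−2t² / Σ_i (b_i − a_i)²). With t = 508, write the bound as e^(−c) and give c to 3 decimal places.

Σ(b_i − a_i)² = 178·6² + 131·7² + 67·1² = 12894.
c = 2t² / 12894 = 2·508² / 12894 = 40.0285.

40.029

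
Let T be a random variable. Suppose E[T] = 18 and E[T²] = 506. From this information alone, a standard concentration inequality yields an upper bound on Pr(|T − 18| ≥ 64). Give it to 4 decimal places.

The first two moments determine the variance, so Chebyshev's inequality is the sharpest standard bound available.
Var(T) = E[T²] − (E[T])² = 506 − 324 = 182.
Chebyshev's inequality: Pr(|T − μ| ≥ t) ≤ Var(T)/t² = 182/4096 = 0.0444.

0.0444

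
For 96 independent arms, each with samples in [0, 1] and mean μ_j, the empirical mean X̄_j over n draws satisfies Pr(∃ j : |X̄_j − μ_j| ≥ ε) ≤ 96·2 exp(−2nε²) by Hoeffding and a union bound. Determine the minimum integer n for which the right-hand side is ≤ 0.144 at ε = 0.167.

Need 2·96·exp(−2nε²) ≤ 0.144, i.e. exp(−2nε²) ≤ 0.144/192.
So 2nε² ≥ ln(192/0.144) = 7.195437.
Hence n ≥ 7.195437/(2·0.167²) = 129.001.
The smallest integer n is 130.

130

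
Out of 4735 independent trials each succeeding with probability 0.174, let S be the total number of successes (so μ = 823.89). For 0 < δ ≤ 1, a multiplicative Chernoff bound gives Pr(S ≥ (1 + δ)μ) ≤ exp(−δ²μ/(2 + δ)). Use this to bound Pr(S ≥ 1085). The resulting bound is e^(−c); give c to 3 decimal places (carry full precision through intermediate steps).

Write 1085 = (1 + δ)μ, so δ = 1085/823.89 − 1 = 0.3169234…
Then the exponent is δ²μ/(2 + δ) = (1085 − μ)² / (μ·(2 + δ)) = 35.716271.

35.716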